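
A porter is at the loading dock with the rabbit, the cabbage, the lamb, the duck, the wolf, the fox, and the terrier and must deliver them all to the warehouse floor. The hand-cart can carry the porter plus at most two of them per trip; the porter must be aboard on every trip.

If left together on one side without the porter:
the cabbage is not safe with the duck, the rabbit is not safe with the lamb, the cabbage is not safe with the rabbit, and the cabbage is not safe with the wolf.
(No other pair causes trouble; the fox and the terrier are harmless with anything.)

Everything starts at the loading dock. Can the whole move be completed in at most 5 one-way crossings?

No

Counting alone: the porter can take at most 2 across per trip to the warehouse floor, so moving all 7 needs at least 4 loaded trips out, with a return between consecutive ones — at least 7 crossings.
Since 5 < 7, 5 crossings cannot be enough. (The shortest complete plan in fact takes 7:)
1. Porter goes to the warehouse floor with the cabbage and the rabbit.  [the loading dock: the duck, the fox, the lamb, the terrier, the wolf | the warehouse floor: the cabbage, the rabbit]
2. Porter goes back to the loading dock with the cabbage.  [the loading dock: the cabbage, the duck, the fox, the lamb, the terrier, the wolf | the warehouse floor: the rabbit]
3. Porter goes to the warehouse floor with the duck and the wolf.  [the loading dock: the cabbage, the fox, the lamb, the terrier | the warehouse floor: the duck, the rabbit, the wolf]
4. Porter goes back to the loading dock alone.  [the loading dock: the cabbage, the fox, the lamb, the terrier | the warehouse floor: the duck, the rabbit, the wolf]
5. Porter goes to the warehouse floor with the fox and the terrier.  [the loading dock: the cabbage, the lamb | the warehouse floor: the duck, the fox, the rabbit, the terrier, the wolf]
6. Porter goes back to the loading dock alone.  [the loading dock: the cabbage, the lamb | the warehouse floor: the duck, the fox, the rabbit, the terrier, the wolf]
7. Porter goes to the warehouse floor with the cabbage and the lamb.  [the loading dock: — | the warehouse floor: the cabbage, the duck, the fox, the lamb, the rabbit, the terrier, the wolf]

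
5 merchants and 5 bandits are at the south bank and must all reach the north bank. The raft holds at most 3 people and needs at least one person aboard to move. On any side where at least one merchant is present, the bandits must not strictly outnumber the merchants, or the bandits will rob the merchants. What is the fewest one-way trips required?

Counting alone: each trip to the north bank takes at most 3 across and each return brings at least 1 back, so after t trips out (and t−1 returns) at most 3t − (t−1) of the 10 are across; that first reaches 10 at t = 5, so at least 9 crossings are needed.
The safety rule pushes this higher. Following every safe sequence of crossings, the most of the 10 that can be at the north bank as the raft arrives there on crossing 9 is 9 — never all 10.
So no plan with fewer than 11 crossings exists, and this one achieves 11:
1. 2 bandits → the north bank.  (the south bank: 5M 3B; the north bank: 0M 2B)
2. 1 bandit ← the south bank.  (the south bank: 5M 4B; the north bank: 0M 1B)
3. 3 bandits → the north bank.  (the south bank: 5M 1B; the north bank: 0M 4B)
4. 1 bandit ← the south bank.  (the south bank: 5M 2B; the north bank: 0M 3B)
5. 3 merchants → the north bank.  (the south bank: 2M 2B; the north bank: 3M 3B)
6. 1 merchant and 1 bandit ← the south bank.  (the south bank: 3M 3B; the north bank: 2M 2B)
7. 3 merchants → the north bank.  (the south bank: 0M 3B; the north bank: 5M 2B)
8. 1 bandit ← the south bank.  (the south bank: 0M 4B; the north bank: 5M 1B)
9. 2 bandits → the north bank.  (the south bank: 0M 2B; the north bank: 5M 3B)
10. 1 bandit ← the south bank.  (the south bank: 0M 3B; the north bank: 5M 2B)
11. 3 bandits → the north bank.  (the south bank: 0M 0B; the north bank: 5M 5B)

11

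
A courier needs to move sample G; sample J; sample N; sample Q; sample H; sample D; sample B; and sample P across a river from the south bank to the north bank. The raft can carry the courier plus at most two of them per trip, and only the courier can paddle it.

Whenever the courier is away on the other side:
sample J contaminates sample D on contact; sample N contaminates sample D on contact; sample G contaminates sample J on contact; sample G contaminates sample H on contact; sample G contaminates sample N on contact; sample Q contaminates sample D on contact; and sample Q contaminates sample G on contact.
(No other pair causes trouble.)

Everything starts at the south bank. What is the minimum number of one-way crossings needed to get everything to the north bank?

Counting alone: the courier can take at most 2 across per trip to the north bank, so moving all 8 needs at least 4 loaded trips out, with a return between consecutive ones — at least 7 crossings.
The safety rule pushes this higher. Following every safe sequence of crossings, the most of the 8 that can be at the north bank as the raft arrives there on crossing 7 is 6 — never all 8.
So no plan with fewer than 9 crossings exists, and this one achieves 9:
1. Courier goes to the north bank with sample D and sample G.
2. Courier goes back to the south bank alone.
3. Courier goes to the north bank with sample J and sample N.
4. Courier goes back to the south bank with sample D and sample G.
5. Courier goes to the north bank with sample H and sample Q.
6. Courier goes back to the south bank alone.
7. Courier goes to the north bank with sample B and sample P.
8. Courier goes back to the south bank alone.
9. Courier goes to the north bank with sample D and sample G.

9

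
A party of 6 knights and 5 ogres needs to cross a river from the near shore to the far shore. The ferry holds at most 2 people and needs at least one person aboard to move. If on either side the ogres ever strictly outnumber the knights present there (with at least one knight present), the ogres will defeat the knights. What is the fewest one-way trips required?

Counting alone: each trip to the far shore takes at most 2 across and each return brings at least 1 back, so after t trips out (and t−1 returns) at most 2t − (t−1) of the 11 are across; that first reaches 11 at t = 10, so at least 19 crossings are needed.
The plan below uses exactly 19 crossings, so it is optimal:
1. 2 ogres → the far shore.  (the near shore: 6K 3O; the far shore: 0K 2O)
2. 1 ogre ← the near shore.  (the near shore: 6K 4O; the far shore: 0K 1O)
3. 2 ogres → the far shore.  (the near shore: 6K 2O; the far shore: 0K 3O)
4. 1 ogre ← the near shore.  (the near shore: 6K 3O; the far shore: 0K 2O)
5. 2 knights → the far shore.  (the near shore: 4K 3O; the far shore: 2K 2O)
6. 1 ogre ← the near shore.  (the near shore: 4K 4O; the far shore: 2K 1O)
7. 1 knight and 1 ogre → the far shore.  (the near shore: 3K 3O; the far shore: 3K 2O)
8. 1 knight ← the near shore.  (the near shore: 4K 3O; the far shore: 2K 2O)
9. 1 knight and 1 ogre → the far shore.  (the near shore: 3K 2O; the far shore: 3K 3O)
10. 1 ogre ← the near shore.  (the near shore: 3K 3O; the far shore: 3K 2O)
11. 1 knight and 1 ogre → the far shore.  (the near shore: 2K 2O; the far shore: 4K 3O)
12. 1 knight ← the near shore.  (the near shore: 3K 2O; the far shore: 3K 3O)
13. 1 knight and 1 ogre → the far shore.  (the near shore: 2K 1O; the far shore: 4K 4O)
14. 1 ogre ← the near shore.  (the near shore: 2K 2O; the far shore: 4K 3O)
15. 1 knight and 1 ogre → the far shore.  (the near shore: 1K 1O; the far shore: 5K 4O)
16. 1 knight ← the near shore.  (the near shore: 2K 1O; the far shore: 4K 4O)
17. 1 knight and 1 ogre → the far shore.  (the near shore: 1K 0O; the far shore: 5K 5O)
18. 1 ogre ← the near shore.  (the near shore: 1K 1O; the far shore: 5K 4O)
19. 1 knight and 1 ogre → the far shore.  (the near shore: 0K 0O; the far shore: 6K 5O)

19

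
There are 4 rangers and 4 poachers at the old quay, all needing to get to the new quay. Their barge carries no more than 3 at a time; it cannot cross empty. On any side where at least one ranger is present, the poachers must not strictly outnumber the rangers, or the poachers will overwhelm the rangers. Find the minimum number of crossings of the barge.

9

Counting alone: each trip to the new quay takes at most 3 across and each return brings at least 1 back, so after t trips out (and t−1 returns) at most 3t − (t−1) of the 8 are across; that first reaches 8 at t = 4, so at least 7 crossings are needed.
The safety rule pushes this higher. Following every safe sequence of crossings, the most of the 8 that can be at the new quay as the barge arrives there on crossing 7 is 7 — never all 8.
So no plan with fewer than 9 crossings exists, and this one achieves 9:
1. 2 poachers → the new quay.  (the old quay: 4R 2P; the new quay: 0R 2P)
2. 1 poacher ← the old quay.  (the old quay: 4R 3P; the new quay: 0R 1P)
3. 3 poachers → the new quay.  (the old quay: 4R 0P; the new quay: 0R 4P)
4. 1 poacher ← the old quay.  (the old quay: 4R 1P; the new quay: 0R 3P)
5. 3 rangers → the new quay.  (the old quay: 1R 1P; the new quay: 3R 3P)
6. 1 ranger and 1 poacher ← the old quay.  (the old quay: 2R 2P; the new quay: 2R 2P)
7. 2 rangers → the new quay.  (the old quay: 0R 2P; the new quay: 4R 2P)
8. 1 poacher ← the old quay.  (the old quay: 0R 3P; the new quay: 4R 1P)
9. 3 poachers → the new quay.  (the old quay: 0R 0P; the new quay: 4R 4P)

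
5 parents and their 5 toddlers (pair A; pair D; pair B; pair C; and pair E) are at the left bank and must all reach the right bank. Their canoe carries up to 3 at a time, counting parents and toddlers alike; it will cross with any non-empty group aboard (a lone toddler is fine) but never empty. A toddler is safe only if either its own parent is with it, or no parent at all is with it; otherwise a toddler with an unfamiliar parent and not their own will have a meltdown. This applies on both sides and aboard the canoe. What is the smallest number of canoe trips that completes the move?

Counting alone: each trip to the right bank takes at most 3 across and each return brings at least 1 back, so after t trips out (and t−1 returns) at most 3t − (t−1) of the 10 are across; that first reaches 10 at t = 5, so at least 9 crossings are needed.
The safety rule pushes this higher. Following every safe sequence of crossings, the most of the 10 that can be at the right bank as the canoe arrives there on crossing 9 is 9 — never all 10.
So no plan with fewer than 11 crossings exists, and this one achieves 11:
1. parent A and toddler A cross → the right bank.
2. parent A crosses ← the left bank.
3. toddler B, toddler C, and toddler D cross → the right bank.
4. toddler A crosses ← the left bank.
5. parent B, parent C, and parent D cross → the right bank.
6. parent D and toddler D cross ← the left bank.
7. parent A, parent D, and parent E cross → the right bank.
8. toddler B crosses ← the left bank.
9. toddler A and toddler D cross → the right bank.
10. toddler A crosses ← the left bank.
11. toddler A, toddler B, and toddler E cross → the right bank.

11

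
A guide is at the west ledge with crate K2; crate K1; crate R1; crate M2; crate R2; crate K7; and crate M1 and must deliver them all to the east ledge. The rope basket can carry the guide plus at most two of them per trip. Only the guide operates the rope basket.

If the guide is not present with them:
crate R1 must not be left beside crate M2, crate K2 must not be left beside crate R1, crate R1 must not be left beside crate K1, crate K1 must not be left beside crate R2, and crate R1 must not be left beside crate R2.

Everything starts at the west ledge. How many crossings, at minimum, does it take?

11

Counting alone: the guide can take at most 2 across per trip to the east ledge, so moving all 7 needs at least 4 loaded trips out, with a return between consecutive ones — at least 7 crossings.
The safety rule pushes this higher. Following every safe sequence of crossings, the most of the 7 that can be at the east ledge as the rope basket arrives there on crossings 7, 9 is 5, 6 respectively — never all 7.
So no plan with fewer than 11 crossings exists, and this one achieves 11:
1. Guide goes to the east ledge with crate K1 and crate R1.  [the west ledge: crate K2, crate K7, crate M1, crate M2, crate R2 | the east ledge: crate K1, crate R1]
2. Guide goes back to the west ledge with crate K1.  [the west ledge: crate K1, crate K2, crate K7, crate M1, crate M2, crate R2 | the east ledge: crate R1]
3. Guide goes to the east ledge with crate K1 and crate K2.  [the west ledge: crate K7, crate M1, crate M2, crate R2 | the east ledge: crate K1, crate K2, crate R1]
4. Guide goes back to the west ledge with crate R1.  [the west ledge: crate K7, crate M1, crate M2, crate R1, crate R2 | the east ledge: crate K1, crate K2]
5. Guide goes to the east ledge with crate M2 and crate R1.  [the west ledge: crate K7, crate M1, crate R2 | the east ledge: crate K1, crate K2, crate M2, crate R1]
6. Guide goes back to the west ledge with crate R1.  [the west ledge: crate K7, crate M1, crate R1, crate R2 | the east ledge: crate K1, crate K2, crate M2]
7. Guide goes to the east ledge with crate K7 and crate R1.  [the west ledge: crate M1, crate R2 | the east ledge: crate K1, crate K2, crate K7, crate M2, crate R1]
8. Guide goes back to the west ledge with crate R1.  [the west ledge: crate M1, crate R1, crate R2 | the east ledge: crate K1, crate K2, crate K7, crate M2]
9. Guide goes to the east ledge with crate M1 and crate R1.  [the west ledge: crate R2 | the east ledge: crate K1, crate K2, crate K7, crate M1, crate M2, crate R1]
10. Guide goes back to the west ledge with crate R1.  [the west ledge: crate R1, crate R2 | the east ledge: crate K1, crate K2, crate K7, crate M1, crate M2]
11. Guide goes to the east ledge with crate R1 and crate R2.  [the west ledge: — | the east ledge: crate K1, crate K2, crate K7, crate M1, crate M2, crate R1, crate R2]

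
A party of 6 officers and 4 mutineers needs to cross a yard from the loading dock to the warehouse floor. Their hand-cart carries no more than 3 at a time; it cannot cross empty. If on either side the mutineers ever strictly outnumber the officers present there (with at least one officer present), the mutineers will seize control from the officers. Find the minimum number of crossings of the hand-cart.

Counting alone: each trip to the warehouse floor takes at most 3 across and each return brings at least 1 back, so after t trips out (and t−1 returns) at most 3t − (t−1) of the 10 are across; that first reaches 10 at t = 5, so at least 9 crossings are needed.
The plan below uses exactly 9 crossings, so it is optimal:
1. 2 mutineers → the warehouse floor.  (the loading dock: 6O 2M; the warehouse floor: 0O 2M)
2. 1 mutineer ← the loading dock.  (the loading dock: 6O 3M; the warehouse floor: 0O 1M)
3. 3 mutineers → the warehouse floor.  (the loading dock: 6O 0M; the warehouse floor: 0O 4M)
4. 1 mutineer ← the loading dock.  (the loading dock: 6O 1M; the warehouse floor: 0O 3M)
5. 3 officers → the warehouse floor.  (the loading dock: 3O 1M; the warehouse floor: 3O 3M)
6. 1 mutineer ← the loading dock.  (the loading dock: 3O 2M; the warehouse floor: 3O 2M)
7. 1 officer and 2 mutineers → the warehouse floor.  (the loading dock: 2O 0M; the warehouse floor: 4O 4M)
8. 1 mutineer ← the loading dock.  (the loading dock: 2O 1M; the warehouse floor: 4O 3M)
9. 2 officers and 1 mutineer → the warehouse floor.  (the loading dock: 0O 0M; the warehouse floor: 6O 4M)

9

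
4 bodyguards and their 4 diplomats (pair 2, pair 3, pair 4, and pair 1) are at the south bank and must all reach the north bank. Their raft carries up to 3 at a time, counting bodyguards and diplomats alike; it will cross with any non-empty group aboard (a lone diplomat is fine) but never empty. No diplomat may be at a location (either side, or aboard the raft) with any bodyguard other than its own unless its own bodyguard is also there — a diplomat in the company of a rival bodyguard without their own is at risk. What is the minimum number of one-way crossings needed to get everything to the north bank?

9

Counting alone: each trip to the north bank takes at most 3 across and each return brings at least 1 back, so after t trips out (and t−1 returns) at most 3t − (t−1) of the 8 are across; that first reaches 8 at t = 4, so at least 7 crossings are needed.
The safety rule pushes this higher. Following every safe sequence of crossings, the most of the 8 that can be at the north bank as the raft arrives there on crossing 7 is 7 — never all 8.
So no plan with fewer than 9 crossings exists, and this one achieves 9:
1. bodyguard 2 and diplomat 2 cross → the north bank.
2. bodyguard 2 crosses ← the south bank.
3. bodyguard 2, bodyguard 3, and diplomat 3 cross → the north bank.
4. bodyguard 2 and diplomat 2 cross ← the south bank.
5. bodyguard 1, bodyguard 2, and bodyguard 4 cross → the north bank.
6. diplomat 3 crosses ← the south bank.
7. diplomat 2 and diplomat 3 cross → the north bank.
8. diplomat 2 crosses ← the south bank.
9. diplomat 1, diplomat 2, and diplomat 4 cross → the north bank.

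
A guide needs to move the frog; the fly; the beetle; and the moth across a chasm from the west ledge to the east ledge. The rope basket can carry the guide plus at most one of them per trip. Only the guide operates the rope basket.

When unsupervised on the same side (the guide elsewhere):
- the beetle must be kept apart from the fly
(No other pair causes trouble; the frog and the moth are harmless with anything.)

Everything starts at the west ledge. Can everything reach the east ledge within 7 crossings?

Yes

Yes — this plan uses 7 crossings (≤ 7):
1. Guide goes to the east ledge with the fly.  [the west ledge: the beetle, the frog, the moth | the east ledge: the fly]
2. Guide goes back to the west ledge alone.  [the west ledge: the beetle, the frog, the moth | the east ledge: the fly]
3. Guide goes to the east ledge with the frog.  [the west ledge: the beetle, the moth | the east ledge: the fly, the frog]
4. Guide goes back to the west ledge alone.  [the west ledge: the beetle, the moth | the east ledge: the fly, the frog]
5. Guide goes to the east ledge with the moth.  [the west ledge: the beetle | the east ledge: the fly, the frog, the moth]
6. Guide goes back to the west ledge alone.  [the west ledge: the beetle | the east ledge: the fly, the frog, the moth]
7. Guide goes to the east ledge with the beetle.  [the west ledge: — | the east ledge: the beetle, the fly, the frog, the moth]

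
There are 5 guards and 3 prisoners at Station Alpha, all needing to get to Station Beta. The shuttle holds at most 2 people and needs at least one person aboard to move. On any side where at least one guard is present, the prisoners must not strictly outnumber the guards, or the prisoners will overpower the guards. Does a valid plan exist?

Yes

1. 2 prisoners → Station Beta.  (Station Alpha: 5G 1P; Station Beta: 0G 2P)
2. 1 prisoner ← Station Alpha.  (Station Alpha: 5G 2P; Station Beta: 0G 1P)
3. 2 prisoners → Station Beta.  (Station Alpha: 5G 0P; Station Beta: 0G 3P)
4. 1 prisoner ← Station Alpha.  (Station Alpha: 5G 1P; Station Beta: 0G 2P)
5. 2 guards → Station Beta.  (Station Alpha: 3G 1P; Station Beta: 2G 2P)
6. 1 prisoner ← Station Alpha.  (Station Alpha: 3G 2P; Station Beta: 2G 1P)
7. 1 guard and 1 prisoner → Station Beta.  (Station Alpha: 2G 1P; Station Beta: 3G 2P)
8. 1 prisoner ← Station Alpha.  (Station Alpha: 2G 2P; Station Beta: 3G 1P)
9. 2 prisoners → Station Beta.  (Station Alpha: 2G 0P; Station Beta: 3G 3P)
10. 1 prisoner ← Station Alpha.  (Station Alpha: 2G 1P; Station Beta: 3G 2P)
11. 1 guard and 1 prisoner → Station Beta.  (Station Alpha: 1G 0P; Station Beta: 4G 3P)
12. 1 prisoner ← Station Alpha.  (Station Alpha: 1G 1P; Station Beta: 4G 2P)
13. 1 guard and 1 prisoner → Station Beta.  (Station Alpha: 0G 0P; Station Beta: 5G 3P)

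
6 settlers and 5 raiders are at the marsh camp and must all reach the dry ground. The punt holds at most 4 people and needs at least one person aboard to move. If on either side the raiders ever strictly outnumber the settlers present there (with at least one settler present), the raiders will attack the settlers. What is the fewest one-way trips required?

Counting alone: each trip to the dry ground takes at most 4 across and each return brings at least 1 back, so after t trips out (and t−1 returns) at most 4t − (t−1) of the 11 are across; that first reaches 11 at t = 4, so at least 7 crossings are needed.
The plan below uses exactly 7 crossings, so it is optimal:
1. 2 raiders → the dry ground.  (the marsh camp: 6S 3R; the dry ground: 0S 2R)
2. 1 raider ← the marsh camp.  (the marsh camp: 6S 4R; the dry ground: 0S 1R)
3. 4 raiders → the dry ground.  (the marsh camp: 6S 0R; the dry ground: 0S 5R)
4. 1 raider ← the marsh camp.  (the marsh camp: 6S 1R; the dry ground: 0S 4R)
5. 4 settlers → the dry ground.  (the marsh camp: 2S 1R; the dry ground: 4S 4R)
6. 1 raider ← the marsh camp.  (the marsh camp: 2S 2R; the dry ground: 4S 3R)
7. 2 settlers and 2 raiders → the dry ground.  (the marsh camp: 0S 0R; the dry ground: 6S 5R)

7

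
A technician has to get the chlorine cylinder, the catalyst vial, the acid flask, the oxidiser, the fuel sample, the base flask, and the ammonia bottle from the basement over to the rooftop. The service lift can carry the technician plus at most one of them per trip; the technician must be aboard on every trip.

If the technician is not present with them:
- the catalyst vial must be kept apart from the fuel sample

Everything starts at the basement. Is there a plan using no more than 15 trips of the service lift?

Yes

Yes — this plan uses 13 crossings (≤ 15):
1. Technician goes to the rooftop with the catalyst vial.  [the basement: the acid flask, the ammonia bottle, the base flask, the chlorine cylinder, the fuel sample, the oxidiser | the rooftop: the catalyst vial]
2. Technician goes back to the basement alone.  [the basement: the acid flask, the ammonia bottle, the base flask, the chlorine cylinder, the fuel sample, the oxidiser | the rooftop: the catalyst vial]
3. Technician goes to the rooftop with the chlorine cylinder.  [the basement: the acid flask, the ammonia bottle, the base flask, the fuel sample, the oxidiser | the rooftop: the catalyst vial, the chlorine cylinder]
4. Technician goes back to the basement alone.  [the basement: the acid flask, the ammonia bottle, the base flask, the fuel sample, the oxidiser | the rooftop: the catalyst vial, the chlorine cylinder]
5. Technician goes to the rooftop with the acid flask.  [the basement: the ammonia bottle, the base flask, the fuel sample, the oxidiser | the rooftop: the acid flask, the catalyst vial, the chlorine cylinder]
6. Technician goes back to the basement alone.  [the basement: the ammonia bottle, the base flask, the fuel sample, the oxidiser | the rooftop: the acid flask, the catalyst vial, the chlorine cylinder]
7. Technician goes to the rooftop with the oxidiser.  [the basement: the ammonia bottle, the base flask, the fuel sample | the rooftop: the acid flask, the catalyst vial, the chlorine cylinder, the oxidiser]
8. Technician goes back to the basement alone.  [the basement: the ammonia bottle, the base flask, the fuel sample | the rooftop: the acid flask, the catalyst vial, the chlorine cylinder, the oxidiser]
9. Technician goes to the rooftop with the base flask.  [the basement: the ammonia bottle, the fuel sample | the rooftop: the acid flask, the base flask, the catalyst vial, the chlorine cylinder, the oxidiser]
10. Technician goes back to the basement alone.  [the basement: the ammonia bottle, the fuel sample | the rooftop: the acid flask, the base flask, the catalyst vial, the chlorine cylinder, the oxidiser]
11. Technician goes to the rooftop with the ammonia bottle.  [the basement: the fuel sample | the rooftop: the acid flask, the ammonia bottle, the base flask, the catalyst vial, the chlorine cylinder, the oxidiser]
12. Technician goes back to the basement alone.  [the basement: the fuel sample | the rooftop: the acid flask, the ammonia bottle, the base flask, the catalyst vial, the chlorine cylinder, the oxidiser]
13. Technician goes to the rooftop with the fuel sample.  [the basement: — | the rooftop: the acid flask, the ammonia bottle, the base flask, the catalyst vial, the chlorine cylinder, the fuel sample, the oxidiser]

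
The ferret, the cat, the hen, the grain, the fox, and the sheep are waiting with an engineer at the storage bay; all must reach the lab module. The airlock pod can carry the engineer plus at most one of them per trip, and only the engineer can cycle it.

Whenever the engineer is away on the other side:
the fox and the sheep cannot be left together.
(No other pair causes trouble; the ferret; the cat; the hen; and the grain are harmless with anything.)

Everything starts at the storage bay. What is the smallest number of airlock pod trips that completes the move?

11

Counting alone: the engineer can take at most 1 across per trip to the lab module, so moving all 6 needs at least 6 loaded trips out, with a return between consecutive ones — at least 11 crossings.
The plan below uses exactly 11 crossings, so it is optimal:
1. Engineer goes to the lab module with the fox.  [the storage bay: the cat, the ferret, the grain, the hen, the sheep | the lab module: the fox]
2. Engineer goes back to the storage bay alone.  [the storage bay: the cat, the ferret, the grain, the hen, the sheep | the lab module: the fox]
3. Engineer goes to the lab module with the ferret.  [the storage bay: the cat, the grain, the hen, the sheep | the lab module: the ferret, the fox]
4. Engineer goes back to the storage bay alone.  [the storage bay: the cat, the grain, the hen, the sheep | the lab module: the ferret, the fox]
5. Engineer goes to the lab module with the cat.  [the storage bay: the grain, the hen, the sheep | the lab module: the cat, the ferret, the fox]
6. Engineer goes back to the storage bay alone.  [the storage bay: the grain, the hen, the sheep | the lab module: the cat, the ferret, the fox]
7. Engineer goes to the lab module with the hen.  [the storage bay: the grain, the sheep | the lab module: the cat, the ferret, the fox, the hen]
8. Engineer goes back to the storage bay alone.  [the storage bay: the grain, the sheep | the lab module: the cat, the ferret, the fox, the hen]
9. Engineer goes to the lab module with the grain.  [the storage bay: the sheep | the lab module: the cat, the ferret, the fox, the grain, the hen]
10. Engineer goes back to the storage bay alone.  [the storage bay: the sheep | the lab module: the cat, the ferret, the fox, the grain, the hen]
11. Engineer goes to the lab module with the sheep.  [the storage bay: — | the lab module: the cat, the ferret, the fox, the grain, the hen, the sheep]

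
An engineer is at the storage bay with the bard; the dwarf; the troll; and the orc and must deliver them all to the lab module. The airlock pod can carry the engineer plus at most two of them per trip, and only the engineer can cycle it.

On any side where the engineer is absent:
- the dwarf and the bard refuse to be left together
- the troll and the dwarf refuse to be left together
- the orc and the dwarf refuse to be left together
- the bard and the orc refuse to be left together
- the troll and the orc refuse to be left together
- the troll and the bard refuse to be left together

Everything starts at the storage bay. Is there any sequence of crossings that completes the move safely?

No

Whatever the first load, the items left behind include a forbidden pair without the engineer. No opening move is safe, so no plan exists.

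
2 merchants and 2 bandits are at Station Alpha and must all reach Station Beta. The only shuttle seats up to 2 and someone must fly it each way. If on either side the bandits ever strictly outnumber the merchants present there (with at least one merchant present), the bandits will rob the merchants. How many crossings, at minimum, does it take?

Counting alone: each trip to Station Beta takes at most 2 across and each return brings at least 1 back, so after t trips out (and t−1 returns) at most 2t − (t−1) of the 4 are across; that first reaches 4 at t = 3, so at least 5 crossings are needed.
The plan below uses exactly 5 crossings, so it is optimal:
1. 2 bandits → Station Beta.  (Station Alpha: 2M 0B; Station Beta: 0M 2B)
2. 1 bandit ← Station Alpha.  (Station Alpha: 2M 1B; Station Beta: 0M 1B)
3. 2 merchants → Station Beta.  (Station Alpha: 0M 1B; Station Beta: 2M 1B)
4. 1 bandit ← Station Alpha.  (Station Alpha: 0M 2B; Station Beta: 2M 0B)
5. 2 bandits → Station Beta.  (Station Alpha: 0M 0B; Station Beta: 2M 2B)

5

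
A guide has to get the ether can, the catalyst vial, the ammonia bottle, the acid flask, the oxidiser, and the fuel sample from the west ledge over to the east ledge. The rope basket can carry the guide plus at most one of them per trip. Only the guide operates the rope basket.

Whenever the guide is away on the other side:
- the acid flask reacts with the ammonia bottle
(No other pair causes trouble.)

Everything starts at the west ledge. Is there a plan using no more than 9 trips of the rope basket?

No

Counting alone: the guide can take at most 1 across per trip to the east ledge, so moving all 6 needs at least 6 loaded trips out, with a return between consecutive ones — at least 11 crossings.
Since 9 < 11, 9 crossings cannot be enough. (The shortest complete plan in fact takes 11:)
1. Guide goes to the east ledge with the ammonia bottle.  [the west ledge: the acid flask, the catalyst vial, the ether can, the fuel sample, the oxidiser | the east ledge: the ammonia bottle]
2. Guide goes back to the west ledge alone.  [the west ledge: the acid flask, the catalyst vial, the ether can, the fuel sample, the oxidiser | the east ledge: the ammonia bottle]
3. Guide goes to the east ledge with the ether can.  [the west ledge: the acid flask, the catalyst vial, the fuel sample, the oxidiser | the east ledge: the ammonia bottle, the ether can]
4. Guide goes back to the west ledge alone.  [the west ledge: the acid flask, the catalyst vial, the fuel sample, the oxidiser | the east ledge: the ammonia bottle, the ether can]
5. Guide goes to the east ledge with the catalyst vial.  [the west ledge: the acid flask, the fuel sample, the oxidiser | the east ledge: the ammonia bottle, the catalyst vial, the ether can]
6. Guide goes back to the west ledge alone.  [the west ledge: the acid flask, the fuel sample, the oxidiser | the east ledge: the ammonia bottle, the catalyst vial, the ether can]
7. Guide goes to the east ledge with the oxidiser.  [the west ledge: the acid flask, the fuel sample | the east ledge: the ammonia bottle, the catalyst vial, the ether can, the oxidiser]
8. Guide goes back to the west ledge alone.  [the west ledge: the acid flask, the fuel sample | the east ledge: the ammonia bottle, the catalyst vial, the ether can, the oxidiser]
9. Guide goes to the east ledge with the fuel sample.  [the west ledge: the acid flask | the east ledge: the ammonia bottle, the catalyst vial, the ether can, the fuel sample, the oxidiser]
10. Guide goes back to the west ledge alone.  [the west ledge: the acid flask | the east ledge: the ammonia bottle, the catalyst vial, the ether can, the fuel sample, the oxidiser]
11. Guide goes to the east ledge with the acid flask.  [the west ledge: — | the east ledge: the acid flask, the ammonia bottle, the catalyst vial, the ether can, the fuel sample, the oxidiser]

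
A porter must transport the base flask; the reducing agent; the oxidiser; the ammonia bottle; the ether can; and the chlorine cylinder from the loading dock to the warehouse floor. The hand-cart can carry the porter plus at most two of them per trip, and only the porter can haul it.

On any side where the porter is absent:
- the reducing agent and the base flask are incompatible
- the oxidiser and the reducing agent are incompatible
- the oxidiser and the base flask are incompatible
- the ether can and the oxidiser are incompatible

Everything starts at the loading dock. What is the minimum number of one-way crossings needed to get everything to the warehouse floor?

Counting alone: the porter can take at most 2 across per trip to the warehouse floor, so moving all 6 needs at least 3 loaded trips out, with a return between consecutive ones — at least 5 crossings.
The safety rule pushes this higher. Following every safe sequence of crossings, the most of the 6 that can be at the warehouse floor as the hand-cart arrives there on crossings 5, 7 is 4, 5 respectively — never all 6.
So no plan with fewer than 9 crossings exists, and this one achieves 9:
1. Porter goes to the warehouse floor with the base flask and the oxidiser.  [the loading dock: the ammonia bottle, the chlorine cylinder, the ether can, the reducing agent | the warehouse floor: the base flask, the oxidiser]
2. Porter goes back to the loading dock with the base flask.  [the loading dock: the ammonia bottle, the base flask, the chlorine cylinder, the ether can, the reducing agent | the warehouse floor: the oxidiser]
3. Porter goes to the warehouse floor with the ammonia bottle and the base flask.  [the loading dock: the chlorine cylinder, the ether can, the reducing agent | the warehouse floor: the ammonia bottle, the base flask, the oxidiser]
4. Porter goes back to the loading dock with the base flask.  [the loading dock: the base flask, the chlorine cylinder, the ether can, the reducing agent | the warehouse floor: the ammonia bottle, the oxidiser]
5. Porter goes to the warehouse floor with the base flask and the ether can.  [the loading dock: the chlorine cylinder, the reducing agent | the warehouse floor: the ammonia bottle, the base flask, the ether can, the oxidiser]
6. Porter goes back to the loading dock with the oxidiser.  [the loading dock: the chlorine cylinder, the oxidiser, the reducing agent | the warehouse floor: the ammonia bottle, the base flask, the ether can]
7. Porter goes to the warehouse floor with the chlorine cylinder and the reducing agent.  [the loading dock: the oxidiser | the warehouse floor: the ammonia bottle, the base flask, the chlorine cylinder, the ether can, the reducing agent]
8. Porter goes back to the loading dock with the base flask.  [the loading dock: the base flask, the oxidiser | the warehouse floor: the ammonia bottle, the chlorine cylinder, the ether can, the reducing agent]
9. Porter goes to the warehouse floor with the base flask and the oxidiser.  [the loading dock: — | the warehouse floor: the ammonia bottle, the base flask, the chlorine cylinder, the ether can, the oxidiser, the reducing agent]

9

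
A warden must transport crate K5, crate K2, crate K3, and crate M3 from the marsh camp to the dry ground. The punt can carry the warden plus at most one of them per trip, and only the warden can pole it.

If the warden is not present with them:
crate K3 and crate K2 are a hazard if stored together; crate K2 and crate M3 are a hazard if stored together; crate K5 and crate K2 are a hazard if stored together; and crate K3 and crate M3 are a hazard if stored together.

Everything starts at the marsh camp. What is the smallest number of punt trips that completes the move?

impossible

Whatever the first load, the items left behind include a forbidden pair without the warden. No opening move is safe, so no plan exists.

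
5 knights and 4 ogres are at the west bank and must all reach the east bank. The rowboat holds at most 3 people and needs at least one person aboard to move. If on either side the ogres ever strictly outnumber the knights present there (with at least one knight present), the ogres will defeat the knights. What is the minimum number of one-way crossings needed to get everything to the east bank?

Counting alone: each trip to the east bank takes at most 3 across and each return brings at least 1 back, so after t trips out (and t−1 returns) at most 3t − (t−1) of the 9 are across; that first reaches 9 at t = 4, so at least 7 crossings are needed.
The plan below uses exactly 7 crossings, so it is optimal:
1. 3 ogres → the east bank.  (the west bank: 5K 1O; the east bank: 0K 3O)
2. 1 ogre ← the west bank.  (the west bank: 5K 2O; the east bank: 0K 2O)
3. 3 knights → the east bank.  (the west bank: 2K 2O; the east bank: 3K 2O)
4. 1 knight ← the west bank.  (the west bank: 3K 2O; the east bank: 2K 2O)
5. 2 knights and 1 ogre → the east bank.  (the west bank: 1K 1O; the east bank: 4K 3O)
6. 1 knight ← the west bank.  (the west bank: 2K 1O; the east bank: 3K 3O)
7. 2 knights and 1 ogre → the east bank.  (the west bank: 0K 0O; the east bank: 5K 4O)

7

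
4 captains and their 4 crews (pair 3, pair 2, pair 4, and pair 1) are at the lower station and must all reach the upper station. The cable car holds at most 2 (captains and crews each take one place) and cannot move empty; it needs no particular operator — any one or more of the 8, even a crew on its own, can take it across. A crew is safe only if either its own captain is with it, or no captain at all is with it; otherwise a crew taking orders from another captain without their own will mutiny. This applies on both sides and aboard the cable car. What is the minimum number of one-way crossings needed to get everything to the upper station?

impossible

Following every safe sequence of crossings from the start, the most of the 8 that can be at the upper station as the cable car arrives there on crossings 1, 3, 5 is 2, 3, 4 respectively; the best ever achieved is 4 of 8.
From crossing 7 on, no configuration arises that was not already reachable earlier: only 44 distinct safe configurations (who is on which side, and where the cable car is) can ever be reached, none of them has everyone across, and every continuation just revisits them. So no valid plan exists.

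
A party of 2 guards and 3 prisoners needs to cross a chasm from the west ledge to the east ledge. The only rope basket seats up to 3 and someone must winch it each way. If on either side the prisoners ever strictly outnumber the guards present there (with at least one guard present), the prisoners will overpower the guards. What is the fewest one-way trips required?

impossible

The prisoners already outnumber the guards at the west ledge before anyone moves, so the starting position itself is disallowed.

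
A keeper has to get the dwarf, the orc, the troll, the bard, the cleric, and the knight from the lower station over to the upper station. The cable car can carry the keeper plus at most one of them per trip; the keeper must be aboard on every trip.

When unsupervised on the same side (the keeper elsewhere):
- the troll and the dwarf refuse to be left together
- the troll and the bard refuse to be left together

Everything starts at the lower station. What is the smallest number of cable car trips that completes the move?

13

Counting alone: the keeper can take at most 1 across per trip to the upper station, so moving all 6 needs at least 6 loaded trips out, with a return between consecutive ones — at least 11 crossings.
The safety rule pushes this higher. Following every safe sequence of crossings, the most of the 6 that can be at the upper station as the cable car arrives there on crossing 11 is 5 — never all 6.
So no plan with fewer than 13 crossings exists, and this one achieves 13:
1. Keeper goes to the upper station with the troll.
2. Keeper goes back to the lower station alone.
3. Keeper goes to the upper station with the dwarf.
4. Keeper goes back to the lower station with the troll.
5. Keeper goes to the upper station with the bard.
6. Keeper goes back to the lower station alone.
7. Keeper goes to the upper station with the orc.
8. Keeper goes back to the lower station alone.
9. Keeper goes to the upper station with the cleric.
10. Keeper goes back to the lower station alone.
11. Keeper goes to the upper station with the knight.
12. Keeper goes back to the lower station alone.
13. Keeper goes to the upper station with the troll.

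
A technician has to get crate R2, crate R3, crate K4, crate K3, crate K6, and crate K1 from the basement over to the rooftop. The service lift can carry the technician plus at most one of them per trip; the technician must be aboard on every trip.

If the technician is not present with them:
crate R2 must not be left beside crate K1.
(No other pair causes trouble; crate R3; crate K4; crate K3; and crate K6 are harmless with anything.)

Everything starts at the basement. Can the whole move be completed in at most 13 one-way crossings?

Yes

Yes — this plan uses 11 crossings (≤ 13):
1. Technician goes to the rooftop with crate R2.  [the basement: crate K1, crate K3, crate K4, crate K6, crate R3 | the rooftop: crate R2]
2. Technician goes back to the basement alone.  [the basement: crate K1, crate K3, crate K4, crate K6, crate R3 | the rooftop: crate R2]
3. Technician goes to the rooftop with crate R3.  [the basement: crate K1, crate K3, crate K4, crate K6 | the rooftop: crate R2, crate R3]
4. Technician goes back to the basement alone.  [the basement: crate K1, crate K3, crate K4, crate K6 | the rooftop: crate R2, crate R3]
5. Technician goes to the rooftop with crate K4.  [the basement: crate K1, crate K3, crate K6 | the rooftop: crate K4, crate R2, crate R3]
6. Technician goes back to the basement alone.  [the basement: crate K1, crate K3, crate K6 | the rooftop: crate K4, crate R2, crate R3]
7. Technician goes to the rooftop with crate K3.  [the basement: crate K1, crate K6 | the rooftop: crate K3, crate K4, crate R2, crate R3]
8. Technician goes back to the basement alone.  [the basement: crate K1, crate K6 | the rooftop: crate K3, crate K4, crate R2, crate R3]
9. Technician goes to the rooftop with crate K6.  [the basement: crate K1 | the rooftop: crate K3, crate K4, crate K6, crate R2, crate R3]
10. Technician goes back to the basement alone.  [the basement: crate K1 | the rooftop: crate K3, crate K4, crate K6, crate R2, crate R3]
11. Technician goes to the rooftop with crate K1.  [the basement: — | the rooftop: crate K1, crate K3, crate K4, crate K6, crate R2, crate R3]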